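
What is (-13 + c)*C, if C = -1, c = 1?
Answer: 12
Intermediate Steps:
(-13 + c)*C = (-13 + 1)*(-1) = -12*(-1) = 12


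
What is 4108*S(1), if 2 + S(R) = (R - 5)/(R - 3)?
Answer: 0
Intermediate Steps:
S(R) = -2 + (-5 + R)/(-3 + R) (S(R) = -2 + (R - 5)/(R - 3) = -2 + (-5 + R)/(-3 + R))
4108*S(1) = 4108*((1 - 1*1)/(-3 + 1)) = 4108*((1 - 1)/(-2)) = 4108*(-½*0) = 4108*0 = 0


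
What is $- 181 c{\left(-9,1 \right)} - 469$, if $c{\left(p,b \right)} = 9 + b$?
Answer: $-2279$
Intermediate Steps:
$- 181 c{\left(-9,1 \right)} - 469 = - 181 \left(9 + 1\right) - 469 = \left(-181\right) 10 - 469 = -1810 - 469 = -2279$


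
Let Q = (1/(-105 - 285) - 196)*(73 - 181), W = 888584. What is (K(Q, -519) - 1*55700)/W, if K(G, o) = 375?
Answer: -55325/888584 ≈ -0.062262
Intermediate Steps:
Q = 1375938/65 (Q = (1/(-390) - 196)*(-108) = (-1/390 - 196)*(-108) = -76441/390*(-108) = 1375938/65 ≈ 21168.)
(K(Q, -519) - 1*55700)/W = (375 - 1*55700)/888584 = (375 - 55700)*(1/888584) = -55325*1/888584 = -55325/888584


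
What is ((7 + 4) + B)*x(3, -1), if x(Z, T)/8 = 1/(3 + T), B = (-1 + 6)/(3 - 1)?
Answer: 54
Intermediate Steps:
B = 5/2 ≈ 2.5000
x(Z, T) = 8/(3 + T)
((7 + 4) + B)*x(3, -1) = ((7 + 4) + 5/2)*(8/(3 - 1)) = (11 + 5/2)*(8/2) = 27*(8*(1/2))/2 = (27/2)*4 = 54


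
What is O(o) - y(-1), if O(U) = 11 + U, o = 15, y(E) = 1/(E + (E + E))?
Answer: 79/3 ≈ 26.333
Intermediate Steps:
y(E) = 1/(3*E) (y(E) = 1/(E + 2*E) = 1/(3*E))
O(o) - y(-1) = (11 + 15) - 1/(3*(-1)) = 26 - (-1)/3 = 26 - 1*(-⅓) = 26 + ⅓ = 79/3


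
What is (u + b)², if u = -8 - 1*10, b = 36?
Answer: 324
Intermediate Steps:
u = -18 (u = -8 - 10 = -18)
(u + b)² = (-18 + 36)² = 18² = 324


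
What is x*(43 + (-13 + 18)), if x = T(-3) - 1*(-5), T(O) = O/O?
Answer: 288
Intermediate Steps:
T(O) = 1
x = 6 (x = 1 - 1*(-5) = 1 + 5 = 6)
x*(43 + (-13 + 18)) = 6*(43 + (-13 + 18)) = 6*(43 + 5) = 6*48 = 288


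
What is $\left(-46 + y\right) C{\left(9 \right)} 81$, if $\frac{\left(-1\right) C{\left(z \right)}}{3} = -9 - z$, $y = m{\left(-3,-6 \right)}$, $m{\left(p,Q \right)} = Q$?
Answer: $-227448$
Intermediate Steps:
$y = -6$
$C{\left(z \right)} = 27 + 3 z$ ($C{\left(z \right)} = - 3 \left(-9 - z\right) = 27 + 3 z$)
$\left(-46 + y\right) C{\left(9 \right)} 81 = \left(-46 - 6\right) \left(27 + 3 \cdot 9\right) 81 = - 52 \left(27 + 27\right) 81 = \left(-52\right) 54 \cdot 81 = \left(-2808\right) 81 = -227448$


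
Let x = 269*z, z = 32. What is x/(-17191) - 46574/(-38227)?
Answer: 471595618/657160357 ≈ 0.71763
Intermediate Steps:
x = 8608 (x = 269*32 = 8608)
x/(-17191) - 46574/(-38227) = 8608/(-17191) - 46574/(-38227) = 8608*(-1/17191) - 46574*(-1/38227) = -8608/17191 + 46574/38227 = 471595618/657160357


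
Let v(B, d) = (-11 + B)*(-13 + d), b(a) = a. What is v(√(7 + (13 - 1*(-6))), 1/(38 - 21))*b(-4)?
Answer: -9680/17 + 880*√26/17 ≈ -305.46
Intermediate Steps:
v(B, d) = (-13 + d)*(-11 + B)
v(√(7 + (13 - 1*(-6))), 1/(38 - 21))*b(-4) = (143 - 13*√(7 + (13 - 1*(-6))) - 11/(38 - 21) + √(7 + (13 - 1*(-6)))/(38 - 21))*(-4) = (143 - 13*√(7 + (13 + 6)) - 11/17 + √(7 + (13 + 6))/17)*(-4) = (143 - 13*√(7 + 19) - 11*1/17 + √(7 + 19)*(1/17))*(-4) = (143 - 13*√26 - 11/17 + √26*(1/17))*(-4) = (143 - 13*√26 - 11/17 + √26/17)*(-4) = (2420/17 - 220*√26/17)*(-4) = -9680/17 + 880*√26/17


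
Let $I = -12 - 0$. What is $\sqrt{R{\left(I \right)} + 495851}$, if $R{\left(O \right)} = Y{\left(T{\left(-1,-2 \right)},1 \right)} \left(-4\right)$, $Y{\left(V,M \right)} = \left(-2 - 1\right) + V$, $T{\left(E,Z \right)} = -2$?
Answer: $\sqrt{495871} \approx 704.18$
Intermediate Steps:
$I = -12$ ($I = -12 + 0 = -12$)
$Y{\left(V,M \right)} = -3 + V$
$R{\left(O \right)} = 20$ ($R{\left(O \right)} = \left(-3 - 2\right) \left(-4\right) = \left(-5\right) \left(-4\right) = 20$)
$\sqrt{R{\left(I \right)} + 495851} = \sqrt{20 + 495851} = \sqrt{495871}$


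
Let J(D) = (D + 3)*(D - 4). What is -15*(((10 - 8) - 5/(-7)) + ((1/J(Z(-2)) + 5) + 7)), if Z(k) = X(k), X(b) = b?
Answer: -3055/14 ≈ -218.21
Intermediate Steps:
Z(k) = k
J(D) = (-4 + D)*(3 + D) (J(D) = (3 + D)*(-4 + D) = (-4 + D)*(3 + D))
-15*(((10 - 8) - 5/(-7)) + ((1/J(Z(-2)) + 5) + 7)) = -15*(((10 - 8) - 5/(-7)) + ((1/(-12 + (-2)**2 - 1*(-2)) + 5) + 7)) = -15*((2 - 5*(-1/7)) + ((1/(-12 + 4 + 2) + 5) + 7)) = -15*((2 + 5/7) + ((1/(-6) + 5) + 7)) = -15*(19/7 + ((-1/6 + 5) + 7)) = -15*(19/7 + (29/6 + 7)) = -15*(19/7 + 71/6) = -15*611/42 = -3055/14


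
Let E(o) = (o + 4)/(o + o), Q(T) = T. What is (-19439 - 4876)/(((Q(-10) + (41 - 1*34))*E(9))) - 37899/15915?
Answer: 773782221/68965 ≈ 11220.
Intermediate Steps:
E(o) = (4 + o)/(2*o) (E(o) = (4 + o)/((2*o)) = (4 + o)*(1/(2*o)) = (4 + o)/(2*o))
(-19439 - 4876)/(((Q(-10) + (41 - 1*34))*E(9))) - 37899/15915 = (-19439 - 4876)/(((-10 + (41 - 1*34))*((½)*(4 + 9)/9))) - 37899/15915 = -24315*18/(13*(-10 + (41 - 34))) - 37899*1/15915 = -24315*18/(13*(-10 + 7)) - 12633/5305 = -24315/((-3*13/18)) - 12633/5305 = -24315/(-13/6) - 12633/5305 = -24315*(-6/13) - 12633/5305 = 145890/13 - 12633/5305 = 773782221/68965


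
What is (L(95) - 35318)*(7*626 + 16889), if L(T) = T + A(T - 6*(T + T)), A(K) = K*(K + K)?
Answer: 45707699117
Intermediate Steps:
A(K) = 2*K**2 (A(K) = K*(2*K) = 2*K**2)
L(T) = T + 242*T**2 (L(T) = T + 2*(T - 6*(T + T))**2 = T + 2*(T - 6*2*T)**2 = T + 2*(T - 12*T)**2 = T + 2*(-11*T)**2 = T + 2*(121*T**2) = T + 242*T**2)
(L(95) - 35318)*(7*626 + 16889) = (95*(1 + 242*95) - 35318)*(7*626 + 16889) = (95*(1 + 22990) - 35318)*(4382 + 16889) = (95*22991 - 35318)*21271 = (2184145 - 35318)*21271 = 2148827*21271 = 45707699117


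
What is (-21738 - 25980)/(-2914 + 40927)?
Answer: -15906/12671 ≈ -1.2553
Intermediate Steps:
(-21738 - 25980)/(-2914 + 40927) = -47718/38013 = -47718*1/38013 = -15906/12671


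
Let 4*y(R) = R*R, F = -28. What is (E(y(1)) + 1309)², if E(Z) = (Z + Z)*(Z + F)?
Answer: 107350321/64 ≈ 1.6773e+6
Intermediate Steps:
y(R) = R²/4 (y(R) = (R*R)/4 = R²/4)
E(Z) = 2*Z*(-28 + Z) (E(Z) = (Z + Z)*(Z - 28) = (2*Z)*(-28 + Z) = 2*Z*(-28 + Z))
(E(y(1)) + 1309)² = (2*((¼)*1²)*(-28 + (¼)*1²) + 1309)² = (2*((¼)*1)*(-28 + (¼)*1) + 1309)² = (2*(¼)*(-28 + ¼) + 1309)² = (2*(¼)*(-111/4) + 1309)² = (-111/8 + 1309)² = (10361/8)² = 107350321/64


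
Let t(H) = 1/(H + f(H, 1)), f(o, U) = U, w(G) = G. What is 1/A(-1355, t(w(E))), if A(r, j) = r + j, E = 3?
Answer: -4/5419 ≈ -0.00073814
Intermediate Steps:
t(H) = 1/(1 + H) (t(H) = 1/(H + 1) = 1/(1 + H))
A(r, j) = j + r
1/A(-1355, t(w(E))) = 1/(1/(1 + 3) - 1355) = 1/(1/4 - 1355) = 1/(¼ - 1355) = 1/(-5419/4) = -4/5419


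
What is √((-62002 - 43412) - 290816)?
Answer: I*√396230 ≈ 629.47*I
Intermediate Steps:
√((-62002 - 43412) - 290816) = √(-105414 - 290816) = √(-396230) = I*√396230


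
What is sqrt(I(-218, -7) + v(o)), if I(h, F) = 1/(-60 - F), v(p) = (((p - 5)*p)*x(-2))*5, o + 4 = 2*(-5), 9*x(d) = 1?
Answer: sqrt(3735493)/159 ≈ 12.156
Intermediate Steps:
x(d) = 1/9 (x(d) = (1/9)*1 = 1/9)
o = -14 (o = -4 + 2*(-5) = -4 - 10 = -14)
v(p) = 5*p*(-5 + p)/9 (v(p) = (((p - 5)*p)*(1/9))*5 = (((-5 + p)*p)*(1/9))*5 = ((p*(-5 + p))*(1/9))*5 = (p*(-5 + p)/9)*5 = 5*p*(-5 + p)/9)
sqrt(I(-218, -7) + v(o)) = sqrt(-1/(60 - 7) + (5/9)*(-14)*(-5 - 14)) = sqrt(-1/53 + (5/9)*(-14)*(-19)) = sqrt(-1*1/53 + 1330/9) = sqrt(-1/53 + 1330/9) = sqrt(70481/477) = sqrt(3735493)/159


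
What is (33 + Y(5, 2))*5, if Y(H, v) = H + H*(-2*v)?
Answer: 90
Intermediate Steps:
Y(H, v) = H - 2*H*v
(33 + Y(5, 2))*5 = (33 + 5*(1 - 2*2))*5 = (33 + 5*(1 - 4))*5 = (33 + 5*(-3))*5 = (33 - 15)*5 = 18*5 = 90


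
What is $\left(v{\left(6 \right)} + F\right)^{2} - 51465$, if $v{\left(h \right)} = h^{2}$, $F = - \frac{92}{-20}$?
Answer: $- \frac{1245416}{25} \approx -49817.0$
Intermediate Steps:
$F = \frac{23}{5}$ ($F = \left(-92\right) \left(- \frac{1}{20}\right) = \frac{23}{5} \approx 4.6$)
$\left(v{\left(6 \right)} + F\right)^{2} - 51465 = \left(6^{2} + \frac{23}{5}\right)^{2} - 51465 = \left(36 + \frac{23}{5}\right)^{2} - 51465 = \left(\frac{203}{5}\right)^{2} - 51465 = \frac{41209}{25} - 51465 = - \frac{1245416}{25}$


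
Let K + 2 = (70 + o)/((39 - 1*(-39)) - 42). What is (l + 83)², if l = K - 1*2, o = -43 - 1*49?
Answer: 1990921/324 ≈ 6144.8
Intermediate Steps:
o = -92 (o = -43 - 49 = -92)
K = -47/18 (K = -2 + (70 - 92)/((39 - 1*(-39)) - 42) = -2 - 22/((39 + 39) - 42) = -2 - 22/(78 - 42) = -2 - 22/36 = -2 - 22*1/36 = -2 - 11/18 = -47/18 ≈ -2.6111)
l = -83/18 (l = -47/18 - 1*2 = -47/18 - 2 = -83/18 ≈ -4.6111)
(l + 83)² = (-83/18 + 83)² = (1411/18)² = 1990921/324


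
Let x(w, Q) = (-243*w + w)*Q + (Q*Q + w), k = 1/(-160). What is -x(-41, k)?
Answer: 2637119/25600 ≈ 103.01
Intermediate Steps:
k = -1/160 ≈ -0.0062500
x(w, Q) = w + Q² - 242*Q*w (x(w, Q) = (-242*w)*Q + (Q² + w) = -242*Q*w + (w + Q²) = w + Q² - 242*Q*w)
-x(-41, k) = -(-41 + (-1/160)² - 242*(-1/160)*(-41)) = -(-41 + 1/25600 - 4961/80) = -1*(-2637119/25600) = 2637119/25600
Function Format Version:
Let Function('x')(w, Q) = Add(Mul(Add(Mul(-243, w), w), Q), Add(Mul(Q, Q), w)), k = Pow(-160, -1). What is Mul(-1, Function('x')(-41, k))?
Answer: Rational(2637119, 25600) ≈ 103.01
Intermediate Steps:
k = Rational(-1, 160) ≈ -0.0062500
Function('x')(w, Q) = Add(w, Pow(Q, 2), Mul(-242, Q, w)) (Function('x')(w, Q) = Add(Mul(Mul(-242, w), Q), Add(Pow(Q, 2), w)) = Add(Mul(-242, Q, w), Add(w, Pow(Q, 2))) = Add(w, Pow(Q, 2), Mul(-242, Q, w)))
Mul(-1, Function('x')(-41, k)) = Mul(-1, Add(-41, Pow(Rational(-1, 160), 2), Mul(-242, Rational(-1, 160), -41))) = Mul(-1, Add(-41, Rational(1, 25600), Rational(-4961, 80))) = Mul(-1, Rational(-2637119, 25600)) = Rational(2637119, 25600)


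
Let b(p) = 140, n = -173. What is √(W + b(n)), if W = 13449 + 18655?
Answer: 2*√8061 ≈ 179.57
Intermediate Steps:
W = 32104
√(W + b(n)) = √(32104 + 140) = √32244 = 2*√8061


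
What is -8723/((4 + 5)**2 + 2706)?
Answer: -8723/2787 ≈ -3.1299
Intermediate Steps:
-8723/((4 + 5)**2 + 2706) = -8723/(9**2 + 2706) = -8723/(81 + 2706) = -8723/2787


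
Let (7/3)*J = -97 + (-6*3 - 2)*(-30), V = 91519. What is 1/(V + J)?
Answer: 7/642142 ≈ 1.0901e-5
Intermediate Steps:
J = 1509/7 (J = 3*(-97 + (-6*3 - 2)*(-30))/7 = 3*(-97 + (-18 - 2)*(-30))/7 = 3*(-97 - 20*(-30))/7 = 3*(-97 + 600)/7 = (3/7)*503 = 1509/7 ≈ 215.57)
1/(V + J) = 1/(91519 + 1509/7) = 1/(642142/7) = 7/642142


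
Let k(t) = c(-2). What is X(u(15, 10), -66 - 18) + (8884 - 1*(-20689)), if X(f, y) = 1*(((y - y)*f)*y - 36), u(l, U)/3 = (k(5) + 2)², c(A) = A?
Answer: 29537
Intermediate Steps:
k(t) = -2
u(l, U) = 0 (u(l, U) = 3*(-2 + 2)² = 3*0² = 3*0 = 0)
X(f, y) = -36 (X(f, y) = 1*((0*f)*y - 36) = 1*(0*y - 36) = 1*(0 - 36) = 1*(-36) = -36)
X(u(15, 10), -66 - 18) + (8884 - 1*(-20689)) = -36 + (8884 - 1*(-20689)) = -36 + (8884 + 20689) = -36 + 29573 = 29537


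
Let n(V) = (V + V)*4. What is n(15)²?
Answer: 14400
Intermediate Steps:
n(V) = 8*V (n(V) = (2*V)*4 = 8*V)
n(15)² = (8*15)² = 120² = 14400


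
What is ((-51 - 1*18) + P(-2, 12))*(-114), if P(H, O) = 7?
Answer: 7068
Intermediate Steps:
((-51 - 1*18) + P(-2, 12))*(-114) = ((-51 - 1*18) + 7)*(-114) = ((-51 - 18) + 7)*(-114) = (-69 + 7)*(-114) = -62*(-114) = 7068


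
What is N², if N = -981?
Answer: 962361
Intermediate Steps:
N² = (-981)² = 962361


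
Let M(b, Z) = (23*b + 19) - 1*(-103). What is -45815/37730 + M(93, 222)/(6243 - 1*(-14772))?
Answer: -325601/294210 ≈ -1.1067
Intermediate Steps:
M(b, Z) = 122 + 23*b (M(b, Z) = (19 + 23*b) + 103 = 122 + 23*b)
-45815/37730 + M(93, 222)/(6243 - 1*(-14772)) = -45815/37730 + (122 + 23*93)/(6243 - 1*(-14772)) = -45815*1/37730 + (122 + 2139)/(6243 + 14772) = -17/14 + 2261/21015 = -325601/294210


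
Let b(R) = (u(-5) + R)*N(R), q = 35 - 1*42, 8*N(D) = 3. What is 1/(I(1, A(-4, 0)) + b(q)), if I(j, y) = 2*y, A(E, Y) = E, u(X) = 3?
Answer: -2/19 ≈ -0.10526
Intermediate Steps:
N(D) = 3/8 (N(D) = (⅛)*3 = 3/8)
q = -7 (q = 35 - 42 = -7)
b(R) = 9/8 + 3*R/8 (b(R) = (3 + R)*(3/8) = 9/8 + 3*R/8)
1/(I(1, A(-4, 0)) + b(q)) = 1/(2*(-4) + (9/8 + (3/8)*(-7))) = 1/(-8 + (9/8 - 21/8)) = 1/(-8 - 3/2) = 1/(-19/2) = -2/19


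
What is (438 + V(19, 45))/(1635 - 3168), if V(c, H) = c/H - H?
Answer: -17704/68985 ≈ -0.25664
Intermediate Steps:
V(c, H) = -H + c/H
(438 + V(19, 45))/(1635 - 3168) = (438 + (-1*45 + 19/45))/(1635 - 3168) = (438 + (-45 + 19*(1/45)))/(-1533) = (438 + (-45 + 19/45))*(-1/1533) = (438 - 2006/45)*(-1/1533) = (17704/45)*(-1/1533) = -17704/68985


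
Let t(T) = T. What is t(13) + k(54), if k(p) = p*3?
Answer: 175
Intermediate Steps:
k(p) = 3*p
t(13) + k(54) = 13 + 3*54 = 13 + 162 = 175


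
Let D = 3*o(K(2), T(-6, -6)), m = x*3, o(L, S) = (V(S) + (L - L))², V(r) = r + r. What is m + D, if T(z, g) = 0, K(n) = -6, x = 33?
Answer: 99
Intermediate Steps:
V(r) = 2*r
o(L, S) = 4*S² (o(L, S) = (2*S + (L - L))² = (2*S + 0)² = (2*S)² = 4*S²)
m = 99 (m = 33*3 = 99)
D = 0 (D = 3*(4*0²) = 3*(4*0) = 3*0 = 0)
m + D = 99 + 0 = 99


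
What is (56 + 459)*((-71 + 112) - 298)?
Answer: -132355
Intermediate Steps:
(56 + 459)*((-71 + 112) - 298) = 515*(41 - 298) = 515*(-257) = -132355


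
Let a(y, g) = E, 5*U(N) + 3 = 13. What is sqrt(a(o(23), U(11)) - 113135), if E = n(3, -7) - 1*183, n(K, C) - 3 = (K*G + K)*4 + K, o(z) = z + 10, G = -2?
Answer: 2*I*sqrt(28331) ≈ 336.64*I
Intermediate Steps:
U(N) = 2 (U(N) = -3/5 + (1/5)*13 = -3/5 + 13/5 = 2)
o(z) = 10 + z
n(K, C) = 3 - 3*K (n(K, C) = 3 + ((K*(-2) + K)*4 + K) = 3 + ((-2*K + K)*4 + K) = 3 + (-K*4 + K) = 3 + (-4*K + K) = 3 - 3*K)
E = -189 (E = (3 - 3*3) - 1*183 = (3 - 9) - 183 = -6 - 183 = -189)
a(y, g) = -189
sqrt(a(o(23), U(11)) - 113135) = sqrt(-189 - 113135) = sqrt(-113324) = 2*I*sqrt(28331)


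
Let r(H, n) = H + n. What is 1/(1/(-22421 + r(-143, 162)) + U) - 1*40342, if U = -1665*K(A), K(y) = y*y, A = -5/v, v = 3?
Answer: -4179804426244/103609251 ≈ -40342.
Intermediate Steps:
A = -5/3 ≈ -1.6667
K(y) = y²
U = -4625 (U = -1665*(-5/3)² = -1665*25/9 = -4625)
1/(1/(-22421 + r(-143, 162)) + U) - 1*40342 = 1/(1/(-22421 + (-143 + 162)) - 4625) - 1*40342 = 1/(1/(-22421 + 19) - 4625) - 40342 = 1/(1/(-22402) - 4625) - 40342 = 1/(-1/22402 - 4625) - 40342 = 1/(-103609251/22402) - 40342 = -22402/103609251 - 40342 = -4179804426244/103609251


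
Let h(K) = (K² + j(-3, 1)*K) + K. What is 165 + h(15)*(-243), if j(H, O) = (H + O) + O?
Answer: -54510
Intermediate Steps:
j(H, O) = H + 2*O
h(K) = K² (h(K) = (K² + (-3 + 2*1)*K) + K = (K² + (-3 + 2)*K) + K = (K² - K) + K = K²)
165 + h(15)*(-243) = 165 + 15²*(-243) = 165 + 225*(-243) = 165 - 54675 = -54510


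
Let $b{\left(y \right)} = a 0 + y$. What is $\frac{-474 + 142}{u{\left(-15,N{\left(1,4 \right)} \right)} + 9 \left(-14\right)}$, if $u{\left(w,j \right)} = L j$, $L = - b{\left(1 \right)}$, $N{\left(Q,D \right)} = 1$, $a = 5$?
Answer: $\frac{332}{127} \approx 2.6142$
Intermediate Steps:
$b{\left(y \right)} = y$ ($b{\left(y \right)} = 5 \cdot 0 + y = 0 + y = y$)
$L = -1$ ($L = \left(-1\right) 1 = -1$)
$u{\left(w,j \right)} = - j$
$\frac{-474 + 142}{u{\left(-15,N{\left(1,4 \right)} \right)} + 9 \left(-14\right)} = \frac{-474 + 142}{\left(-1\right) 1 + 9 \left(-14\right)} = - \frac{332}{-1 - 126} = - \frac{332}{-127} = \left(-332\right) \left(- \frac{1}{127}\right) = \frac{332}{127}$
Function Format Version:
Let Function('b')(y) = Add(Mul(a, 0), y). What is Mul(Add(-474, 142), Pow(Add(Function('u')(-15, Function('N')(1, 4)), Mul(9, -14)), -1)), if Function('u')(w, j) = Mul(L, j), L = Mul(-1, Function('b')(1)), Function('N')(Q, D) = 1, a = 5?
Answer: Rational(332, 127) ≈ 2.6142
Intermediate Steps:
Function('b')(y) = y (Function('b')(y) = Add(Mul(5, 0), y) = Add(0, y) = y)
L = -1 (L = Mul(-1, 1) = -1)
Function('u')(w, j) = Mul(-1, j)
Mul(Add(-474, 142), Pow(Add(Function('u')(-15, Function('N')(1, 4)), Mul(9, -14)), -1)) = Mul(Add(-474, 142), Pow(Add(Mul(-1, 1), Mul(9, -14)), -1)) = Mul(-332, Pow(Add(-1, -126), -1)) = Mul(-332, Pow(-127, -1)) = Mul(-332, Rational(-1, 127)) = Rational(332, 127)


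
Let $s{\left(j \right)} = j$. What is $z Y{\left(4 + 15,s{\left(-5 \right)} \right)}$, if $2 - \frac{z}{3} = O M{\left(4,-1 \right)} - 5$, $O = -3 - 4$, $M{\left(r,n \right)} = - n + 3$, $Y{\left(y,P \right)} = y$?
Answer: $1995$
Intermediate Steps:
$M{\left(r,n \right)} = 3 - n$
$O = -7$
$z = 105$ ($z = 6 - 3 \left(- 7 \left(3 - -1\right) - 5\right) = 6 - 3 \left(- 7 \left(3 + 1\right) - 5\right) = 6 - 3 \left(\left(-7\right) 4 - 5\right) = 6 - 3 \left(-28 - 5\right) = 6 - -99 = 6 + 99 = 105$)
$z Y{\left(4 + 15,s{\left(-5 \right)} \right)} = 105 \left(4 + 15\right) = 105 \cdot 19 = 1995$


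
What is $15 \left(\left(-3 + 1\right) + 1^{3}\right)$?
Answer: $-15$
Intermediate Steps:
$15 \left(\left(-3 + 1\right) + 1^{3}\right) = 15 \left(-2 + 1\right) = 15 \left(-1\right) = -15$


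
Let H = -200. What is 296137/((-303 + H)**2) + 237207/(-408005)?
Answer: 60809870822/103228937045 ≈ 0.58908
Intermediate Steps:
296137/((-303 + H)**2) + 237207/(-408005) = 296137/((-303 - 200)**2) + 237207/(-408005) = 296137/((-503)**2) + 237207*(-1/408005) = 296137/253009 - 237207/408005 = 60809870822/103228937045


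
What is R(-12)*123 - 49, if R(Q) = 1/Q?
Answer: -237/4 ≈ -59.250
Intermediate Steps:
R(-12)*123 - 49 = 123/(-12) - 49 = -1/12*123 - 49 = -41/4 - 49 = -237/4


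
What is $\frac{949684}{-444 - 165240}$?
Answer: $- \frac{237421}{41421} \approx -5.7319$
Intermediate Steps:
$\frac{949684}{-444 - 165240} = \frac{949684}{-165684} = 949684 \left(- \frac{1}{165684}\right) = - \frac{237421}{41421}$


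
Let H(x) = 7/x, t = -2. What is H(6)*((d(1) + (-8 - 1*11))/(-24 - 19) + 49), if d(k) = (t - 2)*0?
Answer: 7441/129 ≈ 57.682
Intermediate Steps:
d(k) = 0 (d(k) = (-2 - 2)*0 = -4*0 = 0)
H(6)*((d(1) + (-8 - 1*11))/(-24 - 19) + 49) = (7/6)*((0 + (-8 - 1*11))/(-24 - 19) + 49) = (7*(1/6))*((0 + (-8 - 11))/(-43) + 49) = 7*((0 - 19)*(-1/43) + 49)/6 = 7*(-19*(-1/43) + 49)/6 = 7*(19/43 + 49)/6 = (7/6)*(2126/43) = 7441/129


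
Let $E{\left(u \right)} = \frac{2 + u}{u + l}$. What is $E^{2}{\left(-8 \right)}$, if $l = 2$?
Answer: $1$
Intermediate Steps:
$E{\left(u \right)} = 1$ ($E{\left(u \right)} = \frac{2 + u}{u + 2} = \frac{2 + u}{2 + u} = 1$)
$E^{2}{\left(-8 \right)} = 1^{2} = 1$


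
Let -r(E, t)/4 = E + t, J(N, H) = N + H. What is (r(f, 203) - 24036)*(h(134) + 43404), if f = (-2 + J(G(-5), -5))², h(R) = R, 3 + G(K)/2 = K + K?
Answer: -1271483752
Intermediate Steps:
G(K) = -6 + 4*K (G(K) = -6 + 2*(K + K) = -6 + 2*(2*K) = -6 + 4*K)
J(N, H) = H + N
f = 1089 (f = (-2 + (-5 + (-6 + 4*(-5))))² = (-2 + (-5 + (-6 - 20)))² = (-2 + (-5 - 26))² = (-2 - 31)² = (-33)² = 1089)
r(E, t) = -4*E - 4*t (r(E, t) = -4*(E + t) = -4*E - 4*t)
(r(f, 203) - 24036)*(h(134) + 43404) = ((-4*1089 - 4*203) - 24036)*(134 + 43404) = ((-4356 - 812) - 24036)*43538 = (-5168 - 24036)*43538 = -29204*43538 = -1271483752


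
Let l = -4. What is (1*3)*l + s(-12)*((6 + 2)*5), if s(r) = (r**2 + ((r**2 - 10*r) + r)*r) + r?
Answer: -115692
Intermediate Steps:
s(r) = r + r**2 + r*(r**2 - 9*r) (s(r) = (r**2 + (r**2 - 9*r)*r) + r = (r**2 + r*(r**2 - 9*r)) + r = r + r**2 + r*(r**2 - 9*r))
(1*3)*l + s(-12)*((6 + 2)*5) = (1*3)*(-4) + (-12*(1 + (-12)**2 - 8*(-12)))*((6 + 2)*5) = 3*(-4) + (-12*(1 + 144 + 96))*(8*5) = -12 - 12*241*40 = -12 - 2892*40 = -12 - 115680 = -115692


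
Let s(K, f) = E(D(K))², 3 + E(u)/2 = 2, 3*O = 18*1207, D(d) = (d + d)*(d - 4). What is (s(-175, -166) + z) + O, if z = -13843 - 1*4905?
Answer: -11502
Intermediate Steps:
D(d) = 2*d*(-4 + d) (D(d) = (2*d)*(-4 + d) = 2*d*(-4 + d))
z = -18748 (z = -13843 - 4905 = -18748)
O = 7242 (O = (18*1207)/3 = (⅓)*21726 = 7242)
E(u) = -2 (E(u) = -6 + 2*2 = -6 + 4 = -2)
s(K, f) = 4 (s(K, f) = (-2)² = 4)
(s(-175, -166) + z) + O = (4 - 18748) + 7242 = -18744 + 7242 = -11502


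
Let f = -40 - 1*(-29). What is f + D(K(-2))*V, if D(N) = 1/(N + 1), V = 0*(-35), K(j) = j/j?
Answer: -11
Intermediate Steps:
K(j) = 1
f = -11 (f = -40 + 29 = -11)
V = 0
D(N) = 1/(1 + N)
f + D(K(-2))*V = -11 + 0/(1 + 1) = -11 + 0/2 = -11 + (½)*0 = -11 + 0 = -11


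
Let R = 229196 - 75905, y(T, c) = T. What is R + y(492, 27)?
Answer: 153783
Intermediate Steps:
R = 153291
R + y(492, 27) = 153291 + 492 = 153783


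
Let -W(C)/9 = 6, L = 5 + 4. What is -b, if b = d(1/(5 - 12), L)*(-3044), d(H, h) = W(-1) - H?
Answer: -1147588/7 ≈ -1.6394e+5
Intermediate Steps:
L = 9
W(C) = -54 (W(C) = -9*6 = -54)
d(H, h) = -54 - H
b = 1147588/7 (b = (-54 - 1/(5 - 12))*(-3044) = (-54 - 1/(-7))*(-3044) = (-54 - 1*(-⅐))*(-3044) = (-54 + ⅐)*(-3044) = -377/7*(-3044) = 1147588/7 ≈ 1.6394e+5)
-b = -1*1147588/7 = -1147588/7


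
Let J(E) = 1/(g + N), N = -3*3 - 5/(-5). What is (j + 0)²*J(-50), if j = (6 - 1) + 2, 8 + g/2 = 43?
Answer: 49/62 ≈ 0.79032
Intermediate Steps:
g = 70 (g = -16 + 2*43 = -16 + 86 = 70)
j = 7 (j = 5 + 2 = 7)
N = -8 (N = -9 - 5*(-⅕) = -9 + 1 = -8)
J(E) = 1/62 (J(E) = 1/(70 - 8) = 1/62)
(j + 0)²*J(-50) = (7 + 0)²*(1/62) = 7²*(1/62) = 49*(1/62) = 49/62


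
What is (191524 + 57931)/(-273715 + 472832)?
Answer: 249455/199117 ≈ 1.2528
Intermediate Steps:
(191524 + 57931)/(-273715 + 472832) = 249455/199117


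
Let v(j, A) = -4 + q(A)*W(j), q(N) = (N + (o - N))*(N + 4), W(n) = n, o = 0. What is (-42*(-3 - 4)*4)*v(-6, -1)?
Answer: -4704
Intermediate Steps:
q(N) = 0 (q(N) = (N + (0 - N))*(N + 4) = (N - N)*(4 + N) = 0*(4 + N) = 0)
v(j, A) = -4 (v(j, A) = -4 + 0*j = -4 + 0 = -4)
(-42*(-3 - 4)*4)*v(-6, -1) = -42*(-3 - 4)*4*(-4) = -(-294)*4*(-4) = -42*(-28)*(-4) = 1176*(-4) = -4704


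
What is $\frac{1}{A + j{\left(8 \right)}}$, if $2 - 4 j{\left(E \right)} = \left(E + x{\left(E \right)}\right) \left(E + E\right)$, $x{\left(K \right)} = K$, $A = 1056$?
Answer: $\frac{2}{1985} \approx 0.0010076$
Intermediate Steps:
$j{\left(E \right)} = \frac{1}{2} - E^{2}$ ($j{\left(E \right)} = \frac{1}{2} - \frac{\left(E + E\right) \left(E + E\right)}{4} = \frac{1}{2} - \frac{2 E 2 E}{4} = \frac{1}{2} - \frac{4 E^{2}}{4} = \frac{1}{2} - E^{2}$)
$\frac{1}{A + j{\left(8 \right)}} = \frac{1}{1056 + \left(\frac{1}{2} - 8^{2}\right)} = \frac{1}{1056 + \left(\frac{1}{2} - 64\right)} = \frac{1}{1056 - \frac{127}{2}} = \frac{1}{\frac{1985}{2}} = \frac{2}{1985}$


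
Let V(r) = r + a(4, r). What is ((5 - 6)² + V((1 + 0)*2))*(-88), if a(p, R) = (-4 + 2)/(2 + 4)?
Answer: -704/3 ≈ -234.67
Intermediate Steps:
a(p, R) = -⅓ (a(p, R) = -2/6 = -2*⅙ = -⅓)
V(r) = -⅓ + r (V(r) = r - ⅓ = -⅓ + r)
((5 - 6)² + V((1 + 0)*2))*(-88) = ((5 - 6)² + (-⅓ + (1 + 0)*2))*(-88) = ((-1)² + (-⅓ + 1*2))*(-88) = (1 + (-⅓ + 2))*(-88) = (1 + 5/3)*(-88) = (8/3)*(-88) = -704/3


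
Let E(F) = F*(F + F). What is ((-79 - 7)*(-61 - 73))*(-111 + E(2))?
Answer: -1186972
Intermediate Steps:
E(F) = 2*F**2 (E(F) = F*(2*F) = 2*F**2)
((-79 - 7)*(-61 - 73))*(-111 + E(2)) = ((-79 - 7)*(-61 - 73))*(-111 + 2*2**2) = (-86*(-134))*(-111 + 2*4) = 11524*(-111 + 8) = 11524*(-103) = -1186972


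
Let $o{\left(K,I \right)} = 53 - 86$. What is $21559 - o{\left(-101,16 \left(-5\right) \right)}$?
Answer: $21592$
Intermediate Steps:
$o{\left(K,I \right)} = -33$
$21559 - o{\left(-101,16 \left(-5\right) \right)} = 21559 - -33 = 21559 + 33 = 21592$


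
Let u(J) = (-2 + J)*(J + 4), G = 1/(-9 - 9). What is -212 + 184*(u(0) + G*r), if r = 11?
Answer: -16168/9 ≈ -1796.4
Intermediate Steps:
G = -1/18 (G = 1/(-18) = -1/18 ≈ -0.055556)
u(J) = (-2 + J)*(4 + J)
-212 + 184*(u(0) + G*r) = -212 + 184*((-8 + 0² + 2*0) - 1/18*11) = -212 + 184*((-8 + 0 + 0) - 11/18) = -212 + 184*(-8 - 11/18) = -212 + 184*(-155/18) = -212 - 14260/9 = -16168/9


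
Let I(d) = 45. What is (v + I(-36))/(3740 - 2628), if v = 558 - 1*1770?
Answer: -1167/1112 ≈ -1.0495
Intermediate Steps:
v = -1212 (v = 558 - 1770 = -1212)
(v + I(-36))/(3740 - 2628) = (-1212 + 45)/(3740 - 2628) = -1167/1112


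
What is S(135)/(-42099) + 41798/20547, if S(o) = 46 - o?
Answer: 587160895/288336051 ≈ 2.0364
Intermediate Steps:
S(135)/(-42099) + 41798/20547 = (46 - 1*135)/(-42099) + 41798/20547 = (46 - 135)*(-1/42099) + 41798*(1/20547) = -89*(-1/42099) + 41798/20547 = 89/42099 + 41798/20547 = 587160895/288336051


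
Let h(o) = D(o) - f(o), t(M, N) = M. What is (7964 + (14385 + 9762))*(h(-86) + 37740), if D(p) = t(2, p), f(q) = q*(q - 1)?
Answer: 971678860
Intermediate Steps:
f(q) = q*(-1 + q)
D(p) = 2
h(o) = 2 - o*(-1 + o)
(7964 + (14385 + 9762))*(h(-86) + 37740) = (7964 + (14385 + 9762))*((2 - 1*(-86)*(-1 - 86)) + 37740) = (7964 + 24147)*((2 - 1*(-86)*(-87)) + 37740) = 32111*((2 - 7482) + 37740) = 32111*(-7480 + 37740) = 32111*30260 = 971678860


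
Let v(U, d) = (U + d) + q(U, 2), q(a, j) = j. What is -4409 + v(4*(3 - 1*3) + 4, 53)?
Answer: -4350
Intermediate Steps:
v(U, d) = 2 + U + d (v(U, d) = (U + d) + 2 = 2 + U + d)
-4409 + v(4*(3 - 1*3) + 4, 53) = -4409 + (2 + (4*(3 - 1*3) + 4) + 53) = -4409 + (2 + (4*(3 - 3) + 4) + 53) = -4409 + (2 + (4*0 + 4) + 53) = -4409 + (2 + (0 + 4) + 53) = -4409 + (2 + 4 + 53) = -4409 + 59 = -4350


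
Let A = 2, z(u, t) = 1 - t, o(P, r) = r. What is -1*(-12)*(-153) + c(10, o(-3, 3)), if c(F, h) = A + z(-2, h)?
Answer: -1836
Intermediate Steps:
c(F, h) = 3 - h (c(F, h) = 2 + (1 - h) = 3 - h)
-1*(-12)*(-153) + c(10, o(-3, 3)) = -1*(-12)*(-153) + (3 - 1*3) = 12*(-153) + (3 - 3) = -1836 + 0 = -1836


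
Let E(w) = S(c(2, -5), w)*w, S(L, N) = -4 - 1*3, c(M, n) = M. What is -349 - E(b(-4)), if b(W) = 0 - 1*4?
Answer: -377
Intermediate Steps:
b(W) = -4 (b(W) = 0 - 4 = -4)
S(L, N) = -7 (S(L, N) = -4 - 3 = -7)
E(w) = -7*w
-349 - E(b(-4)) = -349 - (-7)*(-4) = -349 - 1*28 = -349 - 28 = -377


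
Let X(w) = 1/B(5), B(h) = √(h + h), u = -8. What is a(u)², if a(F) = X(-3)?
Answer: ⅒ ≈ 0.10000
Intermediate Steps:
B(h) = √2*√h (B(h) = √(2*h) = √2*√h)
X(w) = √10/10 (X(w) = 1/(√2*√5) = 1/(√10) = √10/10)
a(F) = √10/10
a(u)² = (√10/10)² = ⅒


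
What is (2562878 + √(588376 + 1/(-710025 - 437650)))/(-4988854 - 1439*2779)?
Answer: -2562878/8987835 - √30999363995154693/2063022706725 ≈ -0.28523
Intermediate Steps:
(2562878 + √(588376 + 1/(-710025 - 437650)))/(-4988854 - 1439*2779) = (2562878 + √(588376 + 1/(-1147675)))/(-4988854 - 3998981) = (2562878 + √(588376 - 1/1147675))/(-8987835) = (2562878 + √(675264425799/1147675))*(-1/8987835) = (2562878 + √30999363995154693/229535)*(-1/8987835) = -2562878/8987835 - √30999363995154693/2063022706725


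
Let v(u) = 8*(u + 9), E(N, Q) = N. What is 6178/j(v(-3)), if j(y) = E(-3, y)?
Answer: -6178/3 ≈ -2059.3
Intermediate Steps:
v(u) = 72 + 8*u (v(u) = 8*(9 + u) = 72 + 8*u)
j(y) = -3
6178/j(v(-3)) = 6178/(-3) = 6178*(-1/3) = -6178/3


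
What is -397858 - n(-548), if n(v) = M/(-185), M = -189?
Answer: -73603919/185 ≈ -3.9786e+5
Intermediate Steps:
n(v) = 189/185 (n(v) = -189/(-185) = -189*(-1/185) = 189/185)
-397858 - n(-548) = -397858 - 1*189/185 = -397858 - 189/185 = -73603919/185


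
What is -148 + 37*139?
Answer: 4995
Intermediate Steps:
-148 + 37*139 = -148 + 5143 = 4995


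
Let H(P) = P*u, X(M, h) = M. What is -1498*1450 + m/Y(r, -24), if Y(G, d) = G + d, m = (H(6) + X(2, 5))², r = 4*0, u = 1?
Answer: -6516308/3 ≈ -2.1721e+6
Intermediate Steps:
H(P) = P (H(P) = P*1 = P)
r = 0
m = 64 (m = (6 + 2)² = 8² = 64)
-1498*1450 + m/Y(r, -24) = -1498*1450 + 64/(0 - 24) = -2172100 + 64/(-24) = -2172100 + 64*(-1/24) = -2172100 - 8/3 = -6516308/3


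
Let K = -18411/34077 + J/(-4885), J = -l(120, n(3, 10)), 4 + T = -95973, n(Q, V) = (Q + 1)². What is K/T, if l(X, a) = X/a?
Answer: 11957621/2130256159822 ≈ 5.6132e-6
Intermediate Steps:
n(Q, V) = (1 + Q)²
T = -95977 (T = -4 - 95973 = -95977)
J = -15/2 (J = -120/((1 + 3)²) = -120/(4²) = -120/16 = -1*15/2 = -15/2 ≈ -7.5000)
K = -11957621/22195486 (K = -18411/34077 - 15/2/(-4885) = -18411*1/34077 - 15/2*(-1/4885) = -6137/11359 + 3/1954 = -11957621/22195486 ≈ -0.53874)
K/T = -11957621/22195486/(-95977) = -11957621/22195486*(-1/95977) = 11957621/2130256159822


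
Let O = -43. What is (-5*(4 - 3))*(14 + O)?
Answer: 145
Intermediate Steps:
(-5*(4 - 3))*(14 + O) = (-5*(4 - 3))*(14 - 43) = -5*1*(-29) = -5*(-29) = 145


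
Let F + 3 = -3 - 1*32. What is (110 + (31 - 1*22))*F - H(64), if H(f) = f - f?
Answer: -4522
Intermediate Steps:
F = -38 (F = -3 + (-3 - 1*32) = -3 + (-3 - 32) = -3 - 35 = -38)
H(f) = 0
(110 + (31 - 1*22))*F - H(64) = (110 + (31 - 1*22))*(-38) - 1*0 = (110 + (31 - 22))*(-38) + 0 = (110 + 9)*(-38) + 0 = 119*(-38) + 0 = -4522 + 0 = -4522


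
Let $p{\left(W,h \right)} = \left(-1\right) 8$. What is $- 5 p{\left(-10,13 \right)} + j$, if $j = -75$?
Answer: $-35$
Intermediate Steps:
$p{\left(W,h \right)} = -8$
$- 5 p{\left(-10,13 \right)} + j = \left(-5\right) \left(-8\right) - 75 = 40 - 75 = -35$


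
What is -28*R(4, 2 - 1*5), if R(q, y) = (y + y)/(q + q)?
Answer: 21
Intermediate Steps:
R(q, y) = y/q (R(q, y) = (2*y)/((2*q)) = (2*y)*(1/(2*q)) = y/q)
-28*R(4, 2 - 1*5) = -28*(2 - 1*5)/4 = -28*(2 - 5)/4 = -(-84)/4 = -28*(-¾) = 21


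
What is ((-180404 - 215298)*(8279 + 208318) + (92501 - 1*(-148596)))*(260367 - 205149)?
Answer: -4732603637084346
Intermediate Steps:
((-180404 - 215298)*(8279 + 208318) + (92501 - 1*(-148596)))*(260367 - 205149) = (-395702*216597 + (92501 + 148596))*55218 = (-85707866094 + 241097)*55218 = -85707624997*55218 = -4732603637084346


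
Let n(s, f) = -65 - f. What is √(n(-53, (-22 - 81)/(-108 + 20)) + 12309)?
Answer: √23702118/44 ≈ 110.65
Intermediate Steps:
√(n(-53, (-22 - 81)/(-108 + 20)) + 12309) = √((-65 - (-22 - 81)/(-108 + 20)) + 12309) = √((-65 - (-103)/(-88)) + 12309) = √((-65 - (-103)*(-1)/88) + 12309) = √((-65 - 1*103/88) + 12309) = √((-65 - 103/88) + 12309) = √(-5823/88 + 12309) = √(1077369/88) = √23702118/44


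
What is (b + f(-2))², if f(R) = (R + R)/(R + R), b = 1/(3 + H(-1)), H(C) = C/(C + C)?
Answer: 81/49 ≈ 1.6531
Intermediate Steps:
H(C) = ½ (H(C) = C/((2*C)) = C*(1/(2*C)) = ½)
b = 2/7 (b = 1/(3 + ½) = 1/(7/2) = 2/7 ≈ 0.28571)
f(R) = 1 (f(R) = (2*R)/((2*R)) = (2*R)*(1/(2*R)) = 1)
(b + f(-2))² = (2/7 + 1)² = (9/7)² = 81/49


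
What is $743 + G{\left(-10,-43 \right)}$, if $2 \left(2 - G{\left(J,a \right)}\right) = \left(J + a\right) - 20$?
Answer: $\frac{1563}{2} \approx 781.5$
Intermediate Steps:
$G{\left(J,a \right)} = 12 - \frac{J}{2} - \frac{a}{2}$ ($G{\left(J,a \right)} = 2 - \frac{\left(J + a\right) - 20}{2} = 2 - \frac{-20 + J + a}{2} = 2 - \left(-10 + \frac{J}{2} + \frac{a}{2}\right) = 12 - \frac{J}{2} - \frac{a}{2}$)
$743 + G{\left(-10,-43 \right)} = 743 - - \frac{77}{2} = 743 + \left(12 + 5 + \frac{43}{2}\right) = 743 + \frac{77}{2} = \frac{1563}{2}$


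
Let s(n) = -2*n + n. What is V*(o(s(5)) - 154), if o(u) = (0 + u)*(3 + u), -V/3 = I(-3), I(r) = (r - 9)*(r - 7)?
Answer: 51840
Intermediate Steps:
I(r) = (-9 + r)*(-7 + r)
V = -360 (V = -3*(63 + (-3)² - 16*(-3)) = -3*(63 + 9 + 48) = -3*120 = -360)
s(n) = -n
o(u) = u*(3 + u)
V*(o(s(5)) - 154) = -360*((-1*5)*(3 - 1*5) - 154) = -360*(-5*(3 - 5) - 154) = -360*(-5*(-2) - 154) = -360*(10 - 154) = -360*(-144) = 51840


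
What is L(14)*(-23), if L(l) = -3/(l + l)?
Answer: 69/28 ≈ 2.4643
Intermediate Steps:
L(l) = -3/(2*l) (L(l) = -3*1/(2*l) = -3/(2*l))
L(14)*(-23) = -3/2/14*(-23) = -3/2*1/14*(-23) = -3/28*(-23) = 69/28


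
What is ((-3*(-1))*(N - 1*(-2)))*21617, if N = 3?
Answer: 324255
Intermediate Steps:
((-3*(-1))*(N - 1*(-2)))*21617 = ((-3*(-1))*(3 - 1*(-2)))*21617 = (3*(3 + 2))*21617 = (3*5)*21617 = 15*21617 = 324255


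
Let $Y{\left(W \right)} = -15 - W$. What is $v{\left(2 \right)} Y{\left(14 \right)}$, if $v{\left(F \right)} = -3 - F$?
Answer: $145$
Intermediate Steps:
$v{\left(2 \right)} Y{\left(14 \right)} = \left(-3 - 2\right) \left(-15 - 14\right) = \left(-5\right) \left(-29\right) = 145$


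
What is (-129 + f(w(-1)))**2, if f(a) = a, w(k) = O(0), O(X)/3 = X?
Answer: 16641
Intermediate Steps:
O(X) = 3*X
w(k) = 0 (w(k) = 3*0 = 0)
(-129 + f(w(-1)))**2 = (-129 + 0)**2 = (-129)**2 = 16641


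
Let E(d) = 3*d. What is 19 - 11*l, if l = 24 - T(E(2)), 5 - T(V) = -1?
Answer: -179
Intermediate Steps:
T(V) = 6 (T(V) = 5 - 1*(-1) = 5 + 1 = 6)
l = 18 (l = 24 - 1*6 = 24 - 6 = 18)
19 - 11*l = 19 - 11*18 = 19 - 198 = -179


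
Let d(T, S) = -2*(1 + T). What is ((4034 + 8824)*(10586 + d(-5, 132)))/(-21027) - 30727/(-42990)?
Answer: -1951783587617/301316910 ≈ -6477.5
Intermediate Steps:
d(T, S) = -2 - 2*T
((4034 + 8824)*(10586 + d(-5, 132)))/(-21027) - 30727/(-42990) = ((4034 + 8824)*(10586 + (-2 - 2*(-5))))/(-21027) - 30727/(-42990) = (12858*(10586 + (-2 + 10)))*(-1/21027) - 30727*(-1/42990) = (12858*(10586 + 8))*(-1/21027) + 30727/42990 = (12858*10594)*(-1/21027) + 30727/42990 = 136217652*(-1/21027) + 30727/42990 = -45405884/7009 + 30727/42990 = -1951783587617/301316910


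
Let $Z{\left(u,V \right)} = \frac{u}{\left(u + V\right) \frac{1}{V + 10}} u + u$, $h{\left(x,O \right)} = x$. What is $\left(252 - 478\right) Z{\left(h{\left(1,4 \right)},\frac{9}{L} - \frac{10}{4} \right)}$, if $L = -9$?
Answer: $\frac{1808}{5} \approx 361.6$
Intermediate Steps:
$Z{\left(u,V \right)} = u + \frac{u^{2} \left(10 + V\right)}{V + u}$ ($Z{\left(u,V \right)} = \frac{u}{\left(V + u\right) \frac{1}{10 + V}} u + u = \frac{u}{\frac{1}{10 + V} \left(V + u\right)} u + u = u \frac{10 + V}{V + u} u + u = \frac{u \left(10 + V\right)}{V + u} u + u = \frac{u^{2} \left(10 + V\right)}{V + u} + u = u + \frac{u^{2} \left(10 + V\right)}{V + u}$)
$\left(252 - 478\right) Z{\left(h{\left(1,4 \right)},\frac{9}{L} - \frac{10}{4} \right)} = \left(252 - 478\right) 1 \frac{1}{\left(\frac{9}{-9} - \frac{10}{4}\right) + 1} \left(\left(\frac{9}{-9} - \frac{10}{4}\right) + 11 \cdot 1 + \left(\frac{9}{-9} - \frac{10}{4}\right) 1\right) = - 226 \cdot 1 \frac{1}{\left(9 \left(- \frac{1}{9}\right) - \frac{5}{2}\right) + 1} \left(\left(9 \left(- \frac{1}{9}\right) - \frac{5}{2}\right) + 11 + \left(9 \left(- \frac{1}{9}\right) - \frac{5}{2}\right) 1\right) = - 226 \cdot 1 \frac{1}{\left(-1 - \frac{5}{2}\right) + 1} \left(\left(-1 - \frac{5}{2}\right) + 11 + \left(-1 - \frac{5}{2}\right) 1\right) = - 226 \cdot 1 \frac{1}{- \frac{7}{2} + 1} \left(- \frac{7}{2} + 11 - \frac{7}{2}\right) = - 226 \cdot 1 \frac{1}{- \frac{5}{2}} \left(- \frac{7}{2} + 11 - \frac{7}{2}\right) = - 226 \cdot 1 \left(- \frac{2}{5}\right) 4 = \left(-226\right) \left(- \frac{8}{5}\right) = \frac{1808}{5}$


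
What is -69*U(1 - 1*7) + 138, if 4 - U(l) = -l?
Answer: 276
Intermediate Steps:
U(l) = 4 + l (U(l) = 4 - (-1)*l = 4 + l)
-69*U(1 - 1*7) + 138 = -69*(4 + (1 - 1*7)) + 138 = -69*(4 + (1 - 7)) + 138 = -69*(4 - 6) + 138 = -69*(-2) + 138 = 138 + 138 = 276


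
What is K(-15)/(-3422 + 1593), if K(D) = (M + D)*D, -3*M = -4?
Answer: -205/1829 ≈ -0.11208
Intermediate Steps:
M = 4/3 (M = -⅓*(-4) = 4/3 ≈ 1.3333)
K(D) = D*(4/3 + D) (K(D) = (4/3 + D)*D = D*(4/3 + D))
K(-15)/(-3422 + 1593) = ((⅓)*(-15)*(4 + 3*(-15)))/(-3422 + 1593) = ((⅓)*(-15)*(4 - 45))/(-1829) = ((⅓)*(-15)*(-41))*(-1/1829) = 205*(-1/1829) = -205/1829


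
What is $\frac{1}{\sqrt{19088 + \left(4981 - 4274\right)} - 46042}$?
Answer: $- \frac{46042}{2119845969} - \frac{\sqrt{19795}}{2119845969} \approx -2.1786 \cdot 10^{-5}$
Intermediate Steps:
$\frac{1}{\sqrt{19088 + \left(4981 - 4274\right)} - 46042} = \frac{1}{\sqrt{19088 + 707} - 46042} = \frac{1}{\sqrt{19795} - 46042} = \frac{1}{-46042 + \sqrt{19795}}$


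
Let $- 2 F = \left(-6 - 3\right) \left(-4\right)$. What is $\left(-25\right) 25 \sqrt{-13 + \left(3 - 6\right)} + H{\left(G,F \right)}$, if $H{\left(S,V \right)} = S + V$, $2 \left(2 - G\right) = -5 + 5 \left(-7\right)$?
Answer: $4 - 2500 i \approx 4.0 - 2500.0 i$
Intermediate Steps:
$G = 22$ ($G = 2 - \frac{-5 + 5 \left(-7\right)}{2} = 2 - \frac{-5 - 35}{2} = 2 - -20 = 2 + 20 = 22$)
$F = -18$ ($F = - \frac{\left(-6 - 3\right) \left(-4\right)}{2} = - \frac{\left(-9\right) \left(-4\right)}{2} = \left(- \frac{1}{2}\right) 36 = -18$)
$\left(-25\right) 25 \sqrt{-13 + \left(3 - 6\right)} + H{\left(G,F \right)} = \left(-25\right) 25 \sqrt{-13 + \left(3 - 6\right)} + \left(22 - 18\right) = - 625 \sqrt{-13 - 3} + 4 = - 625 \sqrt{-16} + 4 = - 625 \cdot 4 i + 4 = - 2500 i + 4 = 4 - 2500 i$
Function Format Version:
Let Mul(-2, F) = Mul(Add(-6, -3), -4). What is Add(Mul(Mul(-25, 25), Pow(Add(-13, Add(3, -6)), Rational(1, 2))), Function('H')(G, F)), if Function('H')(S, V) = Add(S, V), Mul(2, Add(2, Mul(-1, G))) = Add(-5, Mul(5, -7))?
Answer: Add(4, Mul(-2500, I)) ≈ Add(4.0000, Mul(-2500.0, I))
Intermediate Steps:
G = 22 (G = Add(2, Mul(Rational(-1, 2), Add(-5, Mul(5, -7)))) = Add(2, Mul(Rational(-1, 2), Add(-5, -35))) = Add(2, Mul(Rational(-1, 2), -40)) = Add(2, 20) = 22)
F = -18 (F = Mul(Rational(-1, 2), Mul(Add(-6, -3), -4)) = Mul(Rational(-1, 2), Mul(-9, -4)) = Mul(Rational(-1, 2), 36) = -18)
Add(Mul(Mul(-25, 25), Pow(Add(-13, Add(3, -6)), Rational(1, 2))), Function('H')(G, F)) = Add(Mul(Mul(-25, 25), Pow(Add(-13, Add(3, -6)), Rational(1, 2))), Add(22, -18)) = Add(Mul(-625, Pow(Add(-13, -3), Rational(1, 2))), 4) = Add(Mul(-625, Pow(-16, Rational(1, 2))), 4) = Add(Mul(-625, Mul(4, I)), 4) = Add(Mul(-2500, I), 4) = Add(4, Mul(-2500, I))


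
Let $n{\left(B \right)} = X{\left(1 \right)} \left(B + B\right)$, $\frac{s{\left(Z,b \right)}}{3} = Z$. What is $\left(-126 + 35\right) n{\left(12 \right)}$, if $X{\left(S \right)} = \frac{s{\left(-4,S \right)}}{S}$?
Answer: $26208$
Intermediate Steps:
$s{\left(Z,b \right)} = 3 Z$
$X{\left(S \right)} = - \frac{12}{S}$ ($X{\left(S \right)} = \frac{3 \left(-4\right)}{S} = - \frac{12}{S}$)
$n{\left(B \right)} = - 24 B$ ($n{\left(B \right)} = - \frac{12}{1} \left(B + B\right) = \left(-12\right) 1 \cdot 2 B = - 12 \cdot 2 B = - 24 B$)
$\left(-126 + 35\right) n{\left(12 \right)} = \left(-126 + 35\right) \left(\left(-24\right) 12\right) = \left(-91\right) \left(-288\right) = 26208$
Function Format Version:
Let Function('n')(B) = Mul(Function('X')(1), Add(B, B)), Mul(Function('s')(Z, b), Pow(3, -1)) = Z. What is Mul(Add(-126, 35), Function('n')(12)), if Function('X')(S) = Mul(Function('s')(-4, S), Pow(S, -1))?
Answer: 26208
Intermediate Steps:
Function('s')(Z, b) = Mul(3, Z)
Function('X')(S) = Mul(-12, Pow(S, -1)) (Function('X')(S) = Mul(Mul(3, -4), Pow(S, -1)) = Mul(-12, Pow(S, -1)))
Function('n')(B) = Mul(-24, B) (Function('n')(B) = Mul(Mul(-12, Pow(1, -1)), Add(B, B)) = Mul(Mul(-12, 1), Mul(2, B)) = Mul(-12, Mul(2, B)) = Mul(-24, B))
Mul(Add(-126, 35), Function('n')(12)) = Mul(Add(-126, 35), Mul(-24, 12)) = Mul(-91, -288) = 26208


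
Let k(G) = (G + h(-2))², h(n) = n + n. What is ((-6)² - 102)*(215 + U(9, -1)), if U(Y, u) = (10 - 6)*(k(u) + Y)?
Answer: -23166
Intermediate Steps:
h(n) = 2*n
k(G) = (-4 + G)² (k(G) = (G + 2*(-2))² = (G - 4)² = (-4 + G)²)
U(Y, u) = 4*Y + 4*(-4 + u)² (U(Y, u) = (10 - 6)*((-4 + u)² + Y) = 4*(Y + (-4 + u)²) = 4*Y + 4*(-4 + u)²)
((-6)² - 102)*(215 + U(9, -1)) = ((-6)² - 102)*(215 + (4*9 + 4*(-4 - 1)²)) = (36 - 102)*(215 + (36 + 4*(-5)²)) = -66*(215 + (36 + 4*25)) = -66*(215 + (36 + 100)) = -66*(215 + 136) = -66*351 = -23166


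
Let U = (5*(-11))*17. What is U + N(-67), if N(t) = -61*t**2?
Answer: -274764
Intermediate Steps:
U = -935 (U = -55*17 = -935)
U + N(-67) = -935 - 61*(-67)**2 = -935 - 61*4489 = -935 - 273829 = -274764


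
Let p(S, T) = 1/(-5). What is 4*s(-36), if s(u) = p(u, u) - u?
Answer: 716/5 ≈ 143.20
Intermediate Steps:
p(S, T) = -⅕
s(u) = -⅕ - u
4*s(-36) = 4*(-⅕ - 1*(-36)) = 4*(-⅕ + 36) = 4*(179/5) = 716/5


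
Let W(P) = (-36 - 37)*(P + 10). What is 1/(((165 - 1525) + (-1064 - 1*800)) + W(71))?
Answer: -1/9137 ≈ -0.00010945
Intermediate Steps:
W(P) = -730 - 73*P (W(P) = -73*(10 + P) = -730 - 73*P)
1/(((165 - 1525) + (-1064 - 1*800)) + W(71)) = 1/(((165 - 1525) + (-1064 - 1*800)) + (-730 - 73*71)) = 1/((-1360 + (-1064 - 800)) + (-730 - 5183)) = 1/((-1360 - 1864) - 5913) = 1/(-3224 - 5913) = 1/(-9137) = -1/9137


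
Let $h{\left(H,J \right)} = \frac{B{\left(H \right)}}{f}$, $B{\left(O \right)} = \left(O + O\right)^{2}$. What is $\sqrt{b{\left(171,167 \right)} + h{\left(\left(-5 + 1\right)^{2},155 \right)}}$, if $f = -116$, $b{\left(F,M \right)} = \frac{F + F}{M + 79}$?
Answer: $\frac{i \sqrt{10514327}}{1189} \approx 2.7271 i$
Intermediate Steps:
$B{\left(O \right)} = 4 O^{2}$ ($B{\left(O \right)} = \left(2 O\right)^{2} = 4 O^{2}$)
$b{\left(F,M \right)} = \frac{2 F}{79 + M}$
$h{\left(H,J \right)} = - \frac{H^{2}}{29}$ ($h{\left(H,J \right)} = \frac{4 H^{2}}{-116} = 4 H^{2} \left(- \frac{1}{116}\right) = - \frac{H^{2}}{29}$)
$\sqrt{b{\left(171,167 \right)} + h{\left(\left(-5 + 1\right)^{2},155 \right)}} = \sqrt{2 \cdot 171 \frac{1}{79 + 167} - \frac{\left(\left(-5 + 1\right)^{2}\right)^{2}}{29}} = \sqrt{2 \cdot 171 \cdot \frac{1}{246} - \frac{\left(\left(-4\right)^{2}\right)^{2}}{29}} = \sqrt{2 \cdot 171 \cdot \frac{1}{246} - \frac{16^{2}}{29}} = \sqrt{\frac{57}{41} - \frac{256}{29}} = \sqrt{- \frac{8843}{1189}} = \frac{i \sqrt{10514327}}{1189}$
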